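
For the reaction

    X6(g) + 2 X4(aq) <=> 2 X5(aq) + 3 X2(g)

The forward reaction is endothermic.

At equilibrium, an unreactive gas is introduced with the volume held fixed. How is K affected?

The equilibrium constant depends only on temperature. This perturbation changes neither the position of equilibrium nor K.

unchanged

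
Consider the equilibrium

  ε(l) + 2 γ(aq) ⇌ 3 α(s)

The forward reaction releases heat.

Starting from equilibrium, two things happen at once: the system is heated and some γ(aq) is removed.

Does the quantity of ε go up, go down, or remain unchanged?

increases

The forward reaction is exothermic. Raising T favours the endothermic direction — shift to the left.
Removing γ (aq), a reactant, drives the reaction to the left.
The net shift is to the left. ε is a reactant, so its amount increases.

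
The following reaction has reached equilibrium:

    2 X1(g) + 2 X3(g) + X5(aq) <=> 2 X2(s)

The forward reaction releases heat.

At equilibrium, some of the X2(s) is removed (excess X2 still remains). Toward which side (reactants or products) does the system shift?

no shift

X2 is a pure solid; its activity is 1 regardless of amount, so Q is unaffected — no shift from this change.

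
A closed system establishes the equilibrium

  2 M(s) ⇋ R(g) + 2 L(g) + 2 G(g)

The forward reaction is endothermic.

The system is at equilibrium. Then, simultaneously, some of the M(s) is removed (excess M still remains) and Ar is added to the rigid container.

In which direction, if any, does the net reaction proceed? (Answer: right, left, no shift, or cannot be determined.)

no shift

M is a pure solid; its activity is 1 regardless of amount, so Q is unaffected — no shift from this change.
At constant volume, adding an inert gas leaves every reacting species' partial pressure unchanged, so Q is unchanged — no shift from this change.
None of the changes alters Q relative to K, so there is no net shift.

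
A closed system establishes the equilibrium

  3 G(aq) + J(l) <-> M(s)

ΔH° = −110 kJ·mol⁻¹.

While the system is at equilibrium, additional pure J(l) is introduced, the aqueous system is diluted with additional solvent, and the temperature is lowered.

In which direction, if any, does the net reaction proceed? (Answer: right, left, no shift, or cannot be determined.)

cannot be determined

J is a pure liquid; its activity is 1 regardless of amount, so Q is unaffected — no shift from this change.
Dilution lowers every aqueous concentration by the same factor. Δn_aq = 0 − 3 = -3, so the system shifts toward the side with more dissolved moles — to the left.
The forward reaction is exothermic. Lowering T favours the exothermic direction — shift to the right.
The individual effects push in opposite directions; without quantitative information the net direction cannot be determined.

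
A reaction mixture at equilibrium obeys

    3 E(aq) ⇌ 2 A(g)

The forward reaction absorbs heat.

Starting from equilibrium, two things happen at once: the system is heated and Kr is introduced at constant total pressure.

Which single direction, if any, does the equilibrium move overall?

right

The forward reaction is endothermic. Raising T favours the endothermic direction — shift to the right.
Adding inert gas at constant total pressure expands the volume and lowers every reacting partial pressure. With Δn_gas = 2 − 0 = +2, Q moves away from K toward the side with fewer gas moles, so the system shifts toward the side with more gas moles — to the right.
All effects act in the same direction — net shift to the right.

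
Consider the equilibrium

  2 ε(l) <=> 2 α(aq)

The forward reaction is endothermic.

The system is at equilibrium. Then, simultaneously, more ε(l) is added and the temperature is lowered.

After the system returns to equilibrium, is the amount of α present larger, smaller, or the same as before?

ε is a pure liquid; its activity is 1 regardless of amount, so Q is unaffected — no shift from this change.
The forward reaction is endothermic. Lowering T favours the exothermic direction — shift to the left.
The net shift is to the left. α is a product, so its amount decreases.

decreases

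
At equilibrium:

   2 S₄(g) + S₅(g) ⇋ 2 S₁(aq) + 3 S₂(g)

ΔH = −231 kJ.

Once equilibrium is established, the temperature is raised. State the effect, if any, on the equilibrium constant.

K depends on temperature via the van 't Hoff relation. The forward reaction is exothermic, so raising T decreases K.

decreases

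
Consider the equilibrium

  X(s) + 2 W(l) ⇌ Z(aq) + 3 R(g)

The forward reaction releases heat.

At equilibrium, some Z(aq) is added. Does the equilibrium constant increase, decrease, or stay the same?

The equilibrium constant depends only on temperature. This perturbation may move the position of equilibrium, but since T is unchanged, K itself is unchanged.

unchanged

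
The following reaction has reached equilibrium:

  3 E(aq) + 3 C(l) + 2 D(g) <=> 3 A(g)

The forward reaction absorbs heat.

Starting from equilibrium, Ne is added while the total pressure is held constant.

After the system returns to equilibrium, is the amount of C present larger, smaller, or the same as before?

decreases

Adding inert gas at constant total pressure expands the volume and lowers every reacting partial pressure. With Δn_gas = 3 − 2 = +1, Q moves away from K toward the side with fewer gas moles, so the system shifts toward the side with more gas moles — to the right.
The net shift is to the right. C is a reactant, so its amount decreases.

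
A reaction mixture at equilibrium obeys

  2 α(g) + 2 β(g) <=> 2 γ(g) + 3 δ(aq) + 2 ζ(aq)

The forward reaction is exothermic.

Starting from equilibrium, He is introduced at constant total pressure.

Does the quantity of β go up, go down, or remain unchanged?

increases

Adding inert gas at constant total pressure expands the volume and lowers every reacting partial pressure. With Δn_gas = 2 − 4 = -2, Q moves away from K toward the side with fewer gas moles, so the system shifts toward the side with more gas moles — to the left.
The net shift is to the left. β is a reactant, so its amount increases.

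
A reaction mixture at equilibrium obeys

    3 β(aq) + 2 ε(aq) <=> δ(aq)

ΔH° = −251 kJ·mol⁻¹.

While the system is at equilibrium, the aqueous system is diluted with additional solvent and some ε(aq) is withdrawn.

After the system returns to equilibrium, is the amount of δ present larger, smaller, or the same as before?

Dilution lowers every aqueous concentration by the same factor. Δn_aq = 1 − 5 = -4, so the system shifts toward the side with more dissolved moles — to the left.
Removing ε (aq), a reactant, drives the reaction to the left.
The net shift is to the left. δ is a product, so its amount decreases.

decreases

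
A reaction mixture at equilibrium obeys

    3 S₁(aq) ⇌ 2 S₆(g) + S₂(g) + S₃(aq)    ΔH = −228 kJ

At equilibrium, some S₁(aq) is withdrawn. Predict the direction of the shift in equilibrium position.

left

Removing S₁ (aq), a reactant, drives the reaction to the left.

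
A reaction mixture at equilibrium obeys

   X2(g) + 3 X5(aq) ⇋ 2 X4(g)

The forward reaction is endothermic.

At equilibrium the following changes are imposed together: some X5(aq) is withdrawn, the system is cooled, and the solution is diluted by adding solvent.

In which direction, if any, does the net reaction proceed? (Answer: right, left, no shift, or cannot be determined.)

left

Removing X5 (aq), a reactant, drives the reaction to the left.
The forward reaction is endothermic. Lowering T favours the exothermic direction — shift to the left.
Dilution lowers every aqueous concentration by the same factor. Δn_aq = 0 − 3 = -3, so the system shifts toward the side with more dissolved moles — to the left.
All effects act in the same direction — net shift to the left.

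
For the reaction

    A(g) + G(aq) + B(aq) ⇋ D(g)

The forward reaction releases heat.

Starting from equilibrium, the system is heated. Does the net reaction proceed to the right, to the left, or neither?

The forward reaction is exothermic. Raising T favours the endothermic direction — shift to the left.

left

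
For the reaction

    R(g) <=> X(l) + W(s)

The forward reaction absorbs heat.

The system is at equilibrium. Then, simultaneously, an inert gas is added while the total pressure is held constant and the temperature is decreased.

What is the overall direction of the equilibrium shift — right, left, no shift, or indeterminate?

Adding inert gas at constant total pressure expands the volume and lowers every reacting partial pressure. With Δn_gas = 0 − 1 = -1, Q moves away from K toward the side with fewer gas moles, so the system shifts toward the side with more gas moles — to the left.
The forward reaction is endothermic. Lowering T favours the exothermic direction — shift to the left.
All effects act in the same direction — net shift to the left.

left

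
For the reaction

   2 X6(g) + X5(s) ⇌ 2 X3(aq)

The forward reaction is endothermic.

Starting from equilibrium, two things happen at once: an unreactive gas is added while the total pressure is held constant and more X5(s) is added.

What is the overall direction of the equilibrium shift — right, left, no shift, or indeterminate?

Adding inert gas at constant total pressure expands the volume and lowers every reacting partial pressure. With Δn_gas = 0 − 2 = -2, Q moves away from K toward the side with fewer gas moles, so the system shifts toward the side with more gas moles — to the left.
X5 is a pure solid; its activity is 1 regardless of amount, so Q is unaffected — no shift from this change.
Only the nonzero effect(s) matter; the net shift is to the left.

left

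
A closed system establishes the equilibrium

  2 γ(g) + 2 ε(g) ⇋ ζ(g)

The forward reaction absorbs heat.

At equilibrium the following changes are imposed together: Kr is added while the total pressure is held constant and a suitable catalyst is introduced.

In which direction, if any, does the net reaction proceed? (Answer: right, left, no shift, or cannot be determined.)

left

Adding inert gas at constant total pressure expands the volume and lowers every reacting partial pressure. With Δn_gas = 1 − 4 = -3, Q moves away from K toward the side with fewer gas moles, so the system shifts toward the side with more gas moles — to the left.
A catalyst speeds both forward and reverse rates equally; it changes neither Q nor K — no shift from this change.
Only the nonzero effect(s) matter; the net shift is to the left.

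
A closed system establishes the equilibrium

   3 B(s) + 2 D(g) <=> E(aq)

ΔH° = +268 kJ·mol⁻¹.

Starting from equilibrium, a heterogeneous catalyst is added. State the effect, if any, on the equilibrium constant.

The equilibrium constant depends only on temperature. This perturbation changes neither the position of equilibrium nor K.

unchanged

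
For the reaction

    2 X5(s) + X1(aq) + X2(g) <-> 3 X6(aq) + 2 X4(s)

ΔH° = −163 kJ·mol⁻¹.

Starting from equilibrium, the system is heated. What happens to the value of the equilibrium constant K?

K depends on temperature via the van 't Hoff relation. The forward reaction is exothermic, so raising T decreases K.

decreases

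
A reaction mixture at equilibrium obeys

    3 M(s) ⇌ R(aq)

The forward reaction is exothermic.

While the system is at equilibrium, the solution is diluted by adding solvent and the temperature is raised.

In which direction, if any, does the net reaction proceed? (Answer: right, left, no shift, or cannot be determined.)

Dilution lowers every aqueous concentration by the same factor. Δn_aq = 1 − 0 = +1, so the system shifts toward the side with more dissolved moles — to the right.
The forward reaction is exothermic. Raising T favours the endothermic direction — shift to the left.
The individual effects push in opposite directions; without quantitative information the net direction cannot be determined.

cannot be determined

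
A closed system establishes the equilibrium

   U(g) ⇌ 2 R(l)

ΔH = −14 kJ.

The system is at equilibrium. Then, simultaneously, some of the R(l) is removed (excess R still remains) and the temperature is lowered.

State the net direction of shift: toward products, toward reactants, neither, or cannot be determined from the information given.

right

R is a pure liquid; its activity is 1 regardless of amount, so Q is unaffected — no shift from this change.
The forward reaction is exothermic. Lowering T favours the exothermic direction — shift to the right.
Only the nonzero effect(s) matter; the net shift is to the right.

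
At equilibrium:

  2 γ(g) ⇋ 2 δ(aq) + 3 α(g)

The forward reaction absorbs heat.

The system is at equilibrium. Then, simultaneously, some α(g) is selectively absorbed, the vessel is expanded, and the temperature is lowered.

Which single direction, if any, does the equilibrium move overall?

Removing α (g), a product, drives the reaction to the right.
Gas moles: reactants 2, products 3 (Δn_gas = +1). Expansion shifts the system toward the side with more moles of gas — to the right.
The forward reaction is endothermic. Lowering T favours the exothermic direction — shift to the left.
The individual effects push in opposite directions; without quantitative information the net direction cannot be determined.

cannot be determined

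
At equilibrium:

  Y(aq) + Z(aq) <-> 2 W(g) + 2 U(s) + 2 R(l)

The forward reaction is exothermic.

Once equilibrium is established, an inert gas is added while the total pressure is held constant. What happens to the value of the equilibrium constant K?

unchanged

The equilibrium constant depends only on temperature. This perturbation may move the position of equilibrium, but since T is unchanged, K itself is unchanged.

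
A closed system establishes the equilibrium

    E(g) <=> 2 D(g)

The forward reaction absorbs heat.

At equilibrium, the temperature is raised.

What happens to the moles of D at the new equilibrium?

increases

The forward reaction is endothermic. Raising T favours the endothermic direction — shift to the right.
The net shift is to the right. D is a product, so its amount increases.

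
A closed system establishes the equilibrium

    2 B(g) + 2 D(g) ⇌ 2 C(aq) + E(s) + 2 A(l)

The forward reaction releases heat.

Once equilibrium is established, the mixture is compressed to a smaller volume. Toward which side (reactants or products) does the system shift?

Gas moles: reactants 4, products 0 (Δn_gas = -4). Compression shifts the system toward the side with fewer moles of gas — to the right.

right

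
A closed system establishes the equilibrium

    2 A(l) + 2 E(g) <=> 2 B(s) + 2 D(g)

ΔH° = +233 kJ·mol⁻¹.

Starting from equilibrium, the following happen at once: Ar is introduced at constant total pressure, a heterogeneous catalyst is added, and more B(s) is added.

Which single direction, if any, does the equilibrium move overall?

Adding inert gas at constant total pressure expands the volume, scaling every reacting partial pressure by the same factor. Δn_gas = 2 − 2 = 0, so Q is unchanged — no shift.
A catalyst speeds both forward and reverse rates equally; it changes neither Q nor K — no shift from this change.
B is a pure solid; its activity is 1 regardless of amount, so Q is unaffected — no shift from this change.
None of the changes alters Q relative to K, so there is no net shift.

no shift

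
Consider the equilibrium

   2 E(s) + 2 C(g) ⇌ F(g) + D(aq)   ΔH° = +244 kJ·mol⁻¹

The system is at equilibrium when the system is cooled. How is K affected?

decreases

K depends on temperature via the van 't Hoff relation. The forward reaction is endothermic, so lowering T decreases K.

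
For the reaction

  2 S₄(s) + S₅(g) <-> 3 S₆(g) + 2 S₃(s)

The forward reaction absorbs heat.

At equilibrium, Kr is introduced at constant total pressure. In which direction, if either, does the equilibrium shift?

Adding inert gas at constant total pressure expands the volume and lowers every reacting partial pressure. With Δn_gas = 3 − 1 = +2, Q moves away from K toward the side with fewer gas moles, so the system shifts toward the side with more gas moles — to the right.

right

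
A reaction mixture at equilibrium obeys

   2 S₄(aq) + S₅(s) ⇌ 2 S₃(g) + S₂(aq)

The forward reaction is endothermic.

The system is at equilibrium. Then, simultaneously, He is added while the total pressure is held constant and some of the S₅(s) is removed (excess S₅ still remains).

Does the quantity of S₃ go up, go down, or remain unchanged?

Adding inert gas at constant total pressure expands the volume and lowers every reacting partial pressure. With Δn_gas = 2 − 0 = +2, Q moves away from K toward the side with fewer gas moles, so the system shifts toward the side with more gas moles — to the right.
S₅ is a pure solid; its activity is 1 regardless of amount, so Q is unaffected — no shift from this change.
The net shift is to the right. S₃ is a product, so its amount increases.

increases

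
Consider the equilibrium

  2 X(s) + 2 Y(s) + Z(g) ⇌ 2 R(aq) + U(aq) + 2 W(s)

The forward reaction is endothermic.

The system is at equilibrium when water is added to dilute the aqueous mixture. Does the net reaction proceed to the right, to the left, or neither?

right

Dilution lowers every aqueous concentration by the same factor. Δn_aq = 3 − 0 = +3, so the system shifts toward the side with more dissolved moles — to the right.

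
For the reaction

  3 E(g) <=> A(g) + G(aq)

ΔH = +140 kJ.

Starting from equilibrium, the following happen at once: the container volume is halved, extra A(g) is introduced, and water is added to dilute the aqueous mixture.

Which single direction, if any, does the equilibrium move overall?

cannot be determined

Gas moles: reactants 3, products 1 (Δn_gas = -2). Compression shifts the system toward the side with fewer moles of gas — to the right.
Adding A (g), a product, drives the reaction to the left.
Dilution lowers every aqueous concentration by the same factor. Δn_aq = 1 − 0 = +1, so the system shifts toward the side with more dissolved moles — to the right.
The individual effects push in opposite directions; without quantitative information the net direction cannot be determined.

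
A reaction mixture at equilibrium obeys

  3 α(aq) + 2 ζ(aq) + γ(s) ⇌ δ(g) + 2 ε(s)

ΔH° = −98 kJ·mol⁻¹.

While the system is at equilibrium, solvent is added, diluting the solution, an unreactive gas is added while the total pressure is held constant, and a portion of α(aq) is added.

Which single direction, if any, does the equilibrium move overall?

Dilution lowers every aqueous concentration by the same factor. Δn_aq = 0 − 5 = -5, so the system shifts toward the side with more dissolved moles — to the left.
Adding inert gas at constant total pressure expands the volume and lowers every reacting partial pressure. With Δn_gas = 1 − 0 = +1, Q moves away from K toward the side with fewer gas moles, so the system shifts toward the side with more gas moles — to the right.
Adding α (aq), a reactant, drives the reaction to the right.
The individual effects push in opposite directions; without quantitative information the net direction cannot be determined.

cannot be determined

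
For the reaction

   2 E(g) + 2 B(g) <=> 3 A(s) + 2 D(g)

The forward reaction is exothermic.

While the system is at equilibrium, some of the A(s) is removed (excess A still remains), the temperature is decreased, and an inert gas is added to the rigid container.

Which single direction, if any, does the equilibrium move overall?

A is a pure solid; its activity is 1 regardless of amount, so Q is unaffected — no shift from this change.
The forward reaction is exothermic. Lowering T favours the exothermic direction — shift to the right.
At constant volume, adding an inert gas leaves every reacting species' partial pressure unchanged, so Q is unchanged — no shift from this change.
Only the nonzero effect(s) matter; the net shift is to the right.

right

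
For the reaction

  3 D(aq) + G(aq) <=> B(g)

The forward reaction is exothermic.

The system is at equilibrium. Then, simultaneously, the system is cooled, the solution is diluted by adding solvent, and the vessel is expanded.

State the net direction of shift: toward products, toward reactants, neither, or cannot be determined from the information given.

The forward reaction is exothermic. Lowering T favours the exothermic direction — shift to the right.
Dilution lowers every aqueous concentration by the same factor. Δn_aq = 0 − 4 = -4, so the system shifts toward the side with more dissolved moles — to the left.
Gas moles: reactants 0, products 1 (Δn_gas = +1). Expansion shifts the system toward the side with more moles of gas — to the right.
The individual effects push in opposite directions; without quantitative information the net direction cannot be determined.

cannot be determined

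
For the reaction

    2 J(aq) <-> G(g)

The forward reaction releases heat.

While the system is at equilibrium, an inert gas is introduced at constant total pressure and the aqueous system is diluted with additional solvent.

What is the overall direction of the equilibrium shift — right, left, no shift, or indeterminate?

cannot be determined

Adding inert gas at constant total pressure expands the volume and lowers every reacting partial pressure. With Δn_gas = 1 − 0 = +1, Q moves away from K toward the side with fewer gas moles, so the system shifts toward the side with more gas moles — to the right.
Dilution lowers every aqueous concentration by the same factor. Δn_aq = 0 − 2 = -2, so the system shifts toward the side with more dissolved moles — to the left.
The individual effects push in opposite directions; without quantitative information the net direction cannot be determined.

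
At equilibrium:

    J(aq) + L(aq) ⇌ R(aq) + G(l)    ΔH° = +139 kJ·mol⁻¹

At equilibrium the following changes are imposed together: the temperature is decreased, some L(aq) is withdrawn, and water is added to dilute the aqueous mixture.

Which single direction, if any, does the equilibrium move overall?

The forward reaction is endothermic. Lowering T favours the exothermic direction — shift to the left.
Removing L (aq), a reactant, drives the reaction to the left.
Dilution lowers every aqueous concentration by the same factor. Δn_aq = 1 − 2 = -1, so the system shifts toward the side with more dissolved moles — to the left.
All effects act in the same direction — net shift to the left.

left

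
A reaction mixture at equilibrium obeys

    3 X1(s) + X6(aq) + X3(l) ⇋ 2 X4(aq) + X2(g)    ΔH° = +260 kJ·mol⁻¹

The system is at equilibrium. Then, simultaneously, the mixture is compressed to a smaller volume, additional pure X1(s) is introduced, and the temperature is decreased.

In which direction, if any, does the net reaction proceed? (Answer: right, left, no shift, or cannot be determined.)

left

Gas moles: reactants 0, products 1 (Δn_gas = +1). Compression shifts the system toward the side with fewer moles of gas — to the left.
X1 is a pure solid; its activity is 1 regardless of amount, so Q is unaffected — no shift from this change.
The forward reaction is endothermic. Lowering T favours the exothermic direction — shift to the left.
Only the nonzero effect(s) matter; the net shift is to the left.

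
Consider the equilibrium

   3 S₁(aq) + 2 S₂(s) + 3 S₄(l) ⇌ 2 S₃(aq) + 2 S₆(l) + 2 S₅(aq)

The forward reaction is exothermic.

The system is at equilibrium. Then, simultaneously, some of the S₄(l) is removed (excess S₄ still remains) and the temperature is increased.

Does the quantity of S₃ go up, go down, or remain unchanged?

decreases

S₄ is a pure liquid; its activity is 1 regardless of amount, so Q is unaffected — no shift from this change.
The forward reaction is exothermic. Raising T favours the endothermic direction — shift to the left.
The net shift is to the left. S₃ is a product, so its amount decreases.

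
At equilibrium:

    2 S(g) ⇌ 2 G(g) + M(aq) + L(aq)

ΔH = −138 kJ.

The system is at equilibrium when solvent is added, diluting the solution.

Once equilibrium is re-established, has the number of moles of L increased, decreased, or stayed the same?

Dilution lowers every aqueous concentration by the same factor. Δn_aq = 2 − 0 = +2, so the system shifts toward the side with more dissolved moles — to the right.
The net shift is to the right. L is a product, so its amount increases.

increases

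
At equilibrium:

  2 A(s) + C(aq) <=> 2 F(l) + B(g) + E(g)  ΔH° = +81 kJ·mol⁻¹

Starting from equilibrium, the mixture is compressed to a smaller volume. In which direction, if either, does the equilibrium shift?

left

Gas moles: reactants 0, products 2 (Δn_gas = +2). Compression shifts the system toward the side with fewer moles of gas — to the left.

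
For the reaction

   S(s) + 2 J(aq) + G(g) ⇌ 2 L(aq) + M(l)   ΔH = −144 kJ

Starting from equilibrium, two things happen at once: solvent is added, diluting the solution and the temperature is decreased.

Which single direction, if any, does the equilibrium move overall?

right

Dilution scales every aqueous concentration by the same factor. Δn_aq = 2 − 2 = 0, so Q is unchanged — no shift.
The forward reaction is exothermic. Lowering T favours the exothermic direction — shift to the right.
Only the nonzero effect(s) matter; the net shift is to the right.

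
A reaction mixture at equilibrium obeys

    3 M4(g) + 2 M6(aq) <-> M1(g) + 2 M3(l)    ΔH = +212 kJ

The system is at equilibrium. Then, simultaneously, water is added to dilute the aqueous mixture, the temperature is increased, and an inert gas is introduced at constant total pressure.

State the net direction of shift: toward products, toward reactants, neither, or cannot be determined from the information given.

Dilution lowers every aqueous concentration by the same factor. Δn_aq = 0 − 2 = -2, so the system shifts toward the side with more dissolved moles — to the left.
The forward reaction is endothermic. Raising T favours the endothermic direction — shift to the right.
Adding inert gas at constant total pressure expands the volume and lowers every reacting partial pressure. With Δn_gas = 1 − 3 = -2, Q moves away from K toward the side with fewer gas moles, so the system shifts toward the side with more gas moles — to the left.
The individual effects push in opposite directions; without quantitative information the net direction cannot be determined.

cannot be determined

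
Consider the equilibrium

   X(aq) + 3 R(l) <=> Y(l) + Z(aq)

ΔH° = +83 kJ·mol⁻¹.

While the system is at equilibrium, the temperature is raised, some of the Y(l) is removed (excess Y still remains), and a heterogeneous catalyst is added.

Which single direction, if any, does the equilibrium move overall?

The forward reaction is endothermic. Raising T favours the endothermic direction — shift to the right.
Y is a pure liquid; its activity is 1 regardless of amount, so Q is unaffected — no shift from this change.
A catalyst speeds both forward and reverse rates equally; it changes neither Q nor K — no shift from this change.
Only the nonzero effect(s) matter; the net shift is to the right.

right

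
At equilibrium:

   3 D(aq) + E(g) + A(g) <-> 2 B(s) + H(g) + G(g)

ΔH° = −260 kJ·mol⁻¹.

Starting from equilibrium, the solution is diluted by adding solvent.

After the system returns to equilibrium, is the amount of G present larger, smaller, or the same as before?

decreases

Dilution lowers every aqueous concentration by the same factor. Δn_aq = 0 − 3 = -3, so the system shifts toward the side with more dissolved moles — to the left.
The net shift is to the left. G is a product, so its amount decreases.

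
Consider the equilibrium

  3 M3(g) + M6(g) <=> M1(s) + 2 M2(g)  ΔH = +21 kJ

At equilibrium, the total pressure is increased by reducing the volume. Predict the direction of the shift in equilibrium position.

right

Gas moles: reactants 4, products 2 (Δn_gas = -2). Compression shifts the system toward the side with fewer moles of gas — to the right.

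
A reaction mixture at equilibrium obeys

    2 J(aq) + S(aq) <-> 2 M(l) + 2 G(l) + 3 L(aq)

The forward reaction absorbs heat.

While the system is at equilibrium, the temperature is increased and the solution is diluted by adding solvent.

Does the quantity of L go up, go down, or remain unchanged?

increases

The forward reaction is endothermic. Raising T favours the endothermic direction — shift to the right.
Dilution scales every aqueous concentration by the same factor. Δn_aq = 3 − 3 = 0, so Q is unchanged — no shift.
The net shift is to the right. L is a product, so its amount increases.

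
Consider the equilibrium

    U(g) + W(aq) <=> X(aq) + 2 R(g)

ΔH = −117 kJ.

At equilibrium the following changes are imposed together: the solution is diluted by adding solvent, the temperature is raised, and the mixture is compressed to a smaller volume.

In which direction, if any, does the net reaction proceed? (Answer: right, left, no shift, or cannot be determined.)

Dilution scales every aqueous concentration by the same factor. Δn_aq = 1 − 1 = 0, so Q is unchanged — no shift.
The forward reaction is exothermic. Raising T favours the endothermic direction — shift to the left.
Gas moles: reactants 1, products 2 (Δn_gas = +1). Compression shifts the system toward the side with fewer moles of gas — to the left.
Only the nonzero effect(s) matter; the net shift is to the left.

left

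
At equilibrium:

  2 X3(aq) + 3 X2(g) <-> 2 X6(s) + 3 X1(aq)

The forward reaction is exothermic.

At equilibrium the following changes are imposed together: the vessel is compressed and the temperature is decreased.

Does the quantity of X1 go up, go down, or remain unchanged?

increases

Gas moles: reactants 3, products 0 (Δn_gas = -3). Compression shifts the system toward the side with fewer moles of gas — to the right.
The forward reaction is exothermic. Lowering T favours the exothermic direction — shift to the right.
The net shift is to the right. X1 is a product, so its amount increases.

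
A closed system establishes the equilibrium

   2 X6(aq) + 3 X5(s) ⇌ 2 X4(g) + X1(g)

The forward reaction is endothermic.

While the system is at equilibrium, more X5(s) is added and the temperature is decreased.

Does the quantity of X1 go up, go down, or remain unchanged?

X5 is a pure solid; its activity is 1 regardless of amount, so Q is unaffected — no shift from this change.
The forward reaction is endothermic. Lowering T favours the exothermic direction — shift to the left.
The net shift is to the left. X1 is a product, so its amount decreases.

decreases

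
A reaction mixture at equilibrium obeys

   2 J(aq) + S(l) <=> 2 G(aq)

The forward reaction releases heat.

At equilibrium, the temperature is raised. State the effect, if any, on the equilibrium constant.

K depends on temperature via the van 't Hoff relation. The forward reaction is exothermic, so raising T decreases K.

decreases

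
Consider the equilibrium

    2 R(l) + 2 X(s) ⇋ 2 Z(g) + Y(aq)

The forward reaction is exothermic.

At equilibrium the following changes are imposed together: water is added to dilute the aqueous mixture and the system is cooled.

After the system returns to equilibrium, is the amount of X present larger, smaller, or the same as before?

Dilution lowers every aqueous concentration by the same factor. Δn_aq = 1 − 0 = +1, so the system shifts toward the side with more dissolved moles — to the right.
The forward reaction is exothermic. Lowering T favours the exothermic direction — shift to the right.
The net shift is to the right. X is a reactant, so its amount decreases.

decreases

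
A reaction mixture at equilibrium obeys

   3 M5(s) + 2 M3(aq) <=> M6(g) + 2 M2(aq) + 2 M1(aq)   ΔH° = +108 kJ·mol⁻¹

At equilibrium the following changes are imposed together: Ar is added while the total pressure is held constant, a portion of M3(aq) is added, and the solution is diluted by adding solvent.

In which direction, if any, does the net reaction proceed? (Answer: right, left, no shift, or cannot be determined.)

right

Adding inert gas at constant total pressure expands the volume and lowers every reacting partial pressure. With Δn_gas = 1 − 0 = +1, Q moves away from K toward the side with fewer gas moles, so the system shifts toward the side with more gas moles — to the right.
Adding M3 (aq), a reactant, drives the reaction to the right.
Dilution lowers every aqueous concentration by the same factor. Δn_aq = 4 − 2 = +2, so the system shifts toward the side with more dissolved moles — to the right.
All effects act in the same direction — net shift to the right.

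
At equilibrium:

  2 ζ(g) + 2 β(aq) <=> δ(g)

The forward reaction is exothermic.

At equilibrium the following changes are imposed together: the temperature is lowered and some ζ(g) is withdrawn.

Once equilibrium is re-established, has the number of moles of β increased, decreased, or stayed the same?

cannot be determined

The forward reaction is exothermic. Lowering T favours the exothermic direction — shift to the right.
Removing ζ (g), a reactant, drives the reaction to the left.
The two effects oppose each other, so the net shift — and hence the change in β — cannot be determined from the given information.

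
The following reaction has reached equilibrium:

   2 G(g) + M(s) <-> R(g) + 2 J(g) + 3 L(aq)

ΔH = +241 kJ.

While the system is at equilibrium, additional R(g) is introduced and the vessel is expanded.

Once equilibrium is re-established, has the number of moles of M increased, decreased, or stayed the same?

cannot be determined

Adding R (g), a product, drives the reaction to the left.
Gas moles: reactants 2, products 3 (Δn_gas = +1). Expansion shifts the system toward the side with more moles of gas — to the right.
The two effects oppose each other, so the net shift — and hence the change in M — cannot be determined from the given information.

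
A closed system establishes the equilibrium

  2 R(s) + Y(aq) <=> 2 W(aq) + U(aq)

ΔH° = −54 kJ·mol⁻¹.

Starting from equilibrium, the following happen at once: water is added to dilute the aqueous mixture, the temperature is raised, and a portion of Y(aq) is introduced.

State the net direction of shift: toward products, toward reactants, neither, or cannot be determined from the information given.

cannot be determined

Dilution lowers every aqueous concentration by the same factor. Δn_aq = 3 − 1 = +2, so the system shifts toward the side with more dissolved moles — to the right.
The forward reaction is exothermic. Raising T favours the endothermic direction — shift to the left.
Adding Y (aq), a reactant, drives the reaction to the right.
The individual effects push in opposite directions; without quantitative information the net direction cannot be determined.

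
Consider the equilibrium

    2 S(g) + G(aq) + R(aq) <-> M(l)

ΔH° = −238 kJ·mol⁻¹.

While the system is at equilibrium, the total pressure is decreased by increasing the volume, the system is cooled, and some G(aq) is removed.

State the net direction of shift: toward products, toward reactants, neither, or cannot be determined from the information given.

cannot be determined

Gas moles: reactants 2, products 0 (Δn_gas = -2). Expansion shifts the system toward the side with more moles of gas — to the left.
The forward reaction is exothermic. Lowering T favours the exothermic direction — shift to the right.
Removing G (aq), a reactant, drives the reaction to the left.
The individual effects push in opposite directions; without quantitative information the net direction cannot be determined.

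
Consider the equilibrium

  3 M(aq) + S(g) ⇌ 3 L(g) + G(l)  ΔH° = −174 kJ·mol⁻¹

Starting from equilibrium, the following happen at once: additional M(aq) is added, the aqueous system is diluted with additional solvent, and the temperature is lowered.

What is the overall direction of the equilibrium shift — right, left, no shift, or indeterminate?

cannot be determined

Adding M (aq), a reactant, drives the reaction to the right.
Dilution lowers every aqueous concentration by the same factor. Δn_aq = 0 − 3 = -3, so the system shifts toward the side with more dissolved moles — to the left.
The forward reaction is exothermic. Lowering T favours the exothermic direction — shift to the right.
The individual effects push in opposite directions; without quantitative information the net direction cannot be determined.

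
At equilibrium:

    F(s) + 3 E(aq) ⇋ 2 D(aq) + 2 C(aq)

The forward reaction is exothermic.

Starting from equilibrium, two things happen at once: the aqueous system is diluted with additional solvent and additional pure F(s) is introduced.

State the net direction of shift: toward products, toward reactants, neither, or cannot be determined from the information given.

Dilution lowers every aqueous concentration by the same factor. Δn_aq = 4 − 3 = +1, so the system shifts toward the side with more dissolved moles — to the right.
F is a pure solid; its activity is 1 regardless of amount, so Q is unaffected — no shift from this change.
Only the nonzero effect(s) matter; the net shift is to the right.

right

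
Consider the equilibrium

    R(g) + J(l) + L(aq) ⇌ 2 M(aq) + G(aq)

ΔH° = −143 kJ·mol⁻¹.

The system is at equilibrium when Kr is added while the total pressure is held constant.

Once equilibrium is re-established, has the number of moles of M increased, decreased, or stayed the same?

decreases

Adding inert gas at constant total pressure expands the volume and lowers every reacting partial pressure. With Δn_gas = 0 − 1 = -1, Q moves away from K toward the side with fewer gas moles, so the system shifts toward the side with more gas moles — to the left.
The net shift is to the left. M is a product, so its amount decreases.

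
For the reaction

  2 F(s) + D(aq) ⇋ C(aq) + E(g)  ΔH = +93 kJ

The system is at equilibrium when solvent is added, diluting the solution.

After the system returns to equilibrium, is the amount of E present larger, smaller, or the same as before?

Dilution scales every aqueous concentration by the same factor. Δn_aq = 1 − 1 = 0, so Q is unchanged — no shift.
No net shift occurs, so the amount of E is unchanged.

unchanged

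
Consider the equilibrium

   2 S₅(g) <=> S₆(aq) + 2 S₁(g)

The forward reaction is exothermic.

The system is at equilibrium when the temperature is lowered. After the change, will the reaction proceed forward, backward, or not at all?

right

The forward reaction is exothermic. Lowering T favours the exothermic direction — shift to the right.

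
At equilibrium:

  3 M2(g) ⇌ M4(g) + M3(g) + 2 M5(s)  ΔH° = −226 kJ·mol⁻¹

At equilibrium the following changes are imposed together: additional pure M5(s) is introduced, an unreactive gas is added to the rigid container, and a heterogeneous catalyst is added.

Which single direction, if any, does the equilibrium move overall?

M5 is a pure solid; its activity is 1 regardless of amount, so Q is unaffected — no shift from this change.
At constant volume, adding an inert gas leaves every reacting species' partial pressure unchanged, so Q is unchanged — no shift from this change.
A catalyst speeds both forward and reverse rates equally; it changes neither Q nor K — no shift from this change.
None of the changes alters Q relative to K, so there is no net shift.

no shift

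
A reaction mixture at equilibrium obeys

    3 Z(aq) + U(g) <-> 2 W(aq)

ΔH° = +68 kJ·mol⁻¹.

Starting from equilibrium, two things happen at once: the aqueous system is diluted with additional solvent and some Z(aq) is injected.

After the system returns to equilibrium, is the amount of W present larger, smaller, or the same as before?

Dilution lowers every aqueous concentration by the same factor. Δn_aq = 2 − 3 = -1, so the system shifts toward the side with more dissolved moles — to the left.
Adding Z (aq), a reactant, drives the reaction to the right.
The two effects oppose each other, so the net shift — and hence the change in W — cannot be determined from the given information.

cannot be determined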